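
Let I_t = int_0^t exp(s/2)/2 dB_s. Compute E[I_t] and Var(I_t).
E[I_t] = 0; Var(I_t) = exp(t)/4 - 1/4

The Itô integral of a deterministic integrand f(s) has mean 0 because each increment f(s) * (B_{s+ds} - B_s) has mean 0. By the Itô isometry:
  Var( int_0^t f(s) dB_s ) = E[ (int_0^t f(s) dB_s)^2 ] = int_0^t f(s)^2 ds.
Here f(s) = exp(s/2)/2, so f(s)^2 = exp(s)/4. Integrate:
  int_0^t (exp(s)/4) ds = exp(t)/4 - 1/4.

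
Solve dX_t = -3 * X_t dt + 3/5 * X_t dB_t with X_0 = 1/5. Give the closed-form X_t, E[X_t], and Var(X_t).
X_t = 1/5 * exp((-159/50) t + (3/5) B_t); E[X_t] = exp(-3*t)/5; Var(X_t) = (exp(9*t/25) - 1)*exp(-6*t)/25

For GBM dX = mu X dt + sigma X dB with X_0 = x_0, apply Itô to Y = log X: dY = (mu - sigma^2/2) dt + sigma dB, so Y_t = log(x_0) + (mu - sigma^2/2) t + sigma B_t and hence X_t = x_0 * exp((mu - sigma^2/2) t + sigma B_t).
With mu = -3, sigma = 3/5, x_0 = 1/5, this gives:
  X_t = 1/5 * exp((-159/50) * t + (3/5) * B_t).
Since sigma*B_t ~ Normal(0, sigma^2 t), E[exp(sigma*B_t)] = exp(sigma^2 t / 2); so E[X_t] = x_0 * exp((mu - sigma^2/2) t) * exp(sigma^2 t / 2) = x_0 * exp(mu t) = exp(-3*t)/5.
Var(X_t) = E[X_t^2] - (E[X_t])^2 = x_0^2 * exp(2 mu t) * (exp(sigma^2 t) - 1) = (exp(9*t/25) - 1)*exp(-6*t)/25.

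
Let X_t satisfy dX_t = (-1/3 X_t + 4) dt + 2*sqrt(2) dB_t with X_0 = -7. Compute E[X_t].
E[X_t] = 12 - 19*exp(-t/3)

Taking expectations and using E[dB_t] = 0, the mean m(t) = E[X_t] satisfies the ODE m'(t) = a m(t) + b with m(0) = x_0. With a = -1/3, b = 4, x_0 = -7, the solution is
  m(t) = x_0 * exp(a t) + (b/a) * (exp(a t) - 1)
       = (-7) * exp((-1/3) t) + (4/(-1/3)) * (exp((-1/3) t) - 1)
       = 12 - 19*exp(-t/3).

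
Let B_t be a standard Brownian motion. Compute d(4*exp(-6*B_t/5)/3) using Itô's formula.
d(4*exp(-6*B_t/5)/3) = (24*exp(-6*B_t/5)/25) dt + (-8*exp(-6*B_t/5)/5) dB_t

Itô's formula for f(B_t) gives d f(B_t) = f'(B_t) dB_t + (1/2) f''(B_t) dt. Compute derivatives of f(x) = 4*exp(-6*x/5)/3:
  f'(x)  = -8*exp(-6*x/5)/5
  f''(x) = 48*exp(-6*x/5)/25
Substitute x = B_t and multiply the f'' term by 1/2:
  drift     = (1/2) * (48*exp(-6*x/5)/25) evaluated at B_t = 24*exp(-6*B_t/5)/25
  diffusion = (-8*exp(-6*x/5)/5) evaluated at B_t = -8*exp(-6*B_t/5)/5
Therefore d(4*exp(-6*B_t/5)/3) = (24*exp(-6*B_t/5)/25) dt + (-8*exp(-6*B_t/5)/5) dB_t.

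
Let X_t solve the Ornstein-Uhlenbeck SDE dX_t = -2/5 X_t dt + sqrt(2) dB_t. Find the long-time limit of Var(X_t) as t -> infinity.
lim Var(X_t) = 5/2

The OU SDE dX = -theta X dt + sigma dB admits the integrating factor exp(theta t): d(exp(theta t) X_t) = sigma exp(theta t) dB_t. Integrating from 0 to t gives X_t = x_0 * exp(-theta t) + sigma * int_0^t exp(-theta (t-s)) dB_s for any initial x_0. The Itô integral has variance (by the Itô isometry) sigma^2 * int_0^t exp(-2 theta (t - s)) ds = sigma^2 * (1 - exp(-2 theta t)) / (2 theta), independent of x_0.
With theta = 2/5, sigma = sqrt(2):
  Var(X_t) = (sqrt(2))^2 * (1 - exp(-2*2/5 t)) / (2 * 2/5) = 5/2 - 5*exp(-4*t/5)/2.
As t -> infinity, exp(-2*2/5 t) -> 0, so the stationary variance is sigma^2 / (2 theta) = 5/2.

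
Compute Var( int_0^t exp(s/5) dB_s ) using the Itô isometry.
Var = 5*exp(2*t/5)/2 - 5/2

The Itô integral of a deterministic integrand f(s) has mean 0 because each increment f(s) * (B_{s+ds} - B_s) has mean 0. By the Itô isometry:
  Var( int_0^t f(s) dB_s ) = E[ (int_0^t f(s) dB_s)^2 ] = int_0^t f(s)^2 ds.
Here f(s) = exp(s/5), so f(s)^2 = exp(2*s/5). Integrate:
  int_0^t (exp(2*s/5)) ds = 5*exp(2*t/5)/2 - 5/2.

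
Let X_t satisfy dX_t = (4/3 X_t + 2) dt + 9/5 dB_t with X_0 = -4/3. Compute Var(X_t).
Var(X_t) = 243*exp(8*t/3)/200 - 243/200

The variance V(t) = Var(X_t) satisfies V'(t) = 2 a V(t) + c^2 with V(0) = 0 (drift coefficient is linear in X, diffusion is constant). With a = 4/3, c = 9/5, the solution is
  V(t) = (c^2 / (2 a)) * (exp(2 a t) - 1)
       = ((9/5)^2 / (2*(4/3))) * (exp((8/3) t) - 1)
       = 243*exp(8*t/3)/200 - 243/200.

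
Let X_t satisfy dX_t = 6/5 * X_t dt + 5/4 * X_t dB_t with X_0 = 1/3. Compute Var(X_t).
Var(X_t) = (exp(25*t/16) - 1)*exp(12*t/5)/9

For GBM dX = mu X dt + sigma X dB with X_0 = x_0, apply Itô to Y = log X: dY = (mu - sigma^2/2) dt + sigma dB, so Y_t = log(x_0) + (mu - sigma^2/2) t + sigma B_t and hence X_t = x_0 * exp((mu - sigma^2/2) t + sigma B_t).
With mu = 6/5, sigma = 5/4, x_0 = 1/3, this gives:
  X_t = 1/3 * exp((67/160) * t + (5/4) * B_t).
Since sigma*B_t ~ Normal(0, sigma^2 t), E[exp(sigma*B_t)] = exp(sigma^2 t / 2); so E[X_t] = x_0 * exp((mu - sigma^2/2) t) * exp(sigma^2 t / 2) = x_0 * exp(mu t) = exp(6*t/5)/3.
Var(X_t) = E[X_t^2] - (E[X_t])^2 = x_0^2 * exp(2 mu t) * (exp(sigma^2 t) - 1) = (exp(25*t/16) - 1)*exp(12*t/5)/9.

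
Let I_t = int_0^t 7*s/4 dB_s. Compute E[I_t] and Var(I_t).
E[I_t] = 0; Var(I_t) = 49*t^3/48

The Itô integral of a deterministic integrand f(s) has mean 0 because each increment f(s) * (B_{s+ds} - B_s) has mean 0. By the Itô isometry:
  Var( int_0^t f(s) dB_s ) = E[ (int_0^t f(s) dB_s)^2 ] = int_0^t f(s)^2 ds.
Here f(s) = 7*s/4, so f(s)^2 = 49*s^2/16. Integrate:
  int_0^t (49*s^2/16) ds = 49*t^3/48.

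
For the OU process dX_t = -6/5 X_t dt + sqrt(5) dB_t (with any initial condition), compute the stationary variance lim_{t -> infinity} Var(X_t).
lim Var(X_t) = 25/12

The OU SDE dX = -theta X dt + sigma dB admits the integrating factor exp(theta t): d(exp(theta t) X_t) = sigma exp(theta t) dB_t. Integrating from 0 to t gives X_t = x_0 * exp(-theta t) + sigma * int_0^t exp(-theta (t-s)) dB_s for any initial x_0. The Itô integral has variance (by the Itô isometry) sigma^2 * int_0^t exp(-2 theta (t - s)) ds = sigma^2 * (1 - exp(-2 theta t)) / (2 theta), independent of x_0.
With theta = 6/5, sigma = sqrt(5):
  Var(X_t) = (sqrt(5))^2 * (1 - exp(-2*6/5 t)) / (2 * 6/5) = 25/12 - 25*exp(-12*t/5)/12.
As t -> infinity, exp(-2*6/5 t) -> 0, so the stationary variance is sigma^2 / (2 theta) = 25/12.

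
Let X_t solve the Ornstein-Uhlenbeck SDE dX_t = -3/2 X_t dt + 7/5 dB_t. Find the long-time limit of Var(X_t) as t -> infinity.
lim Var(X_t) = 49/75

The OU SDE dX = -theta X dt + sigma dB admits the integrating factor exp(theta t): d(exp(theta t) X_t) = sigma exp(theta t) dB_t. Integrating from 0 to t gives X_t = x_0 * exp(-theta t) + sigma * int_0^t exp(-theta (t-s)) dB_s for any initial x_0. The Itô integral has variance (by the Itô isometry) sigma^2 * int_0^t exp(-2 theta (t - s)) ds = sigma^2 * (1 - exp(-2 theta t)) / (2 theta), independent of x_0.
With theta = 3/2, sigma = 7/5:
  Var(X_t) = (7/5)^2 * (1 - exp(-2*3/2 t)) / (2 * 3/2) = 49/75 - 49*exp(-3*t)/75.
As t -> infinity, exp(-2*3/2 t) -> 0, so the stationary variance is sigma^2 / (2 theta) = 49/75.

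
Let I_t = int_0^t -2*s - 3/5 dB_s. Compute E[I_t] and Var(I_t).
E[I_t] = 0; Var(I_t) = t*(100*t^2 + 90*t + 27)/75

The Itô integral of a deterministic integrand f(s) has mean 0 because each increment f(s) * (B_{s+ds} - B_s) has mean 0. By the Itô isometry:
  Var( int_0^t f(s) dB_s ) = E[ (int_0^t f(s) dB_s)^2 ] = int_0^t f(s)^2 ds.
Here f(s) = -2*s - 3/5, so f(s)^2 = (10*s + 3)^2/25. Integrate:
  int_0^t ((10*s + 3)^2/25) ds = t*(100*t^2 + 90*t + 27)/75.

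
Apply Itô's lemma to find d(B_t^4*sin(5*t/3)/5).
d(B_t^4*sin(5*t/3)/5) = (B_t^2*(5*B_t^2*cos(5*t/3) + 18*sin(5*t/3))/15) dt + (4*B_t^3*sin(5*t/3)/5) dB_t

Itô's formula for f(t, x): d f(t, B_t) = (f_t + (1/2) f_xx) dt + f_x dB_t. Compute partials of f(t, x) = x^4*sin(5*t/3)/5:
  f_t(t,x)  = x^4*cos(5*t/3)/3
  f_x(t,x)  = 4*x^3*sin(5*t/3)/5
  f_xx(t,x) = 12*x^2*sin(5*t/3)/5
Assemble drift = f_t + (1/2) f_xx = x^2*(5*x^2*cos(5*t/3) + 18*sin(5*t/3))/15 and diffusion = f_x = 4*x^3*sin(5*t/3)/5. Substituting x = B_t:
  d(B_t^4*sin(5*t/3)/5) = (B_t^2*(5*B_t^2*cos(5*t/3) + 18*sin(5*t/3))/15) dt + (4*B_t^3*sin(5*t/3)/5) dB_t.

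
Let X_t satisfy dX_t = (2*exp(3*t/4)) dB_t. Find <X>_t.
<X>_t = 8*exp(3*t/2)/3 - 8/3

For an Itô process dX_t = a(t) dt + b(t) dB_t, the quadratic variation is <X>_t = int_0^t b(s)^2 ds (the drift term does not contribute). Here b(s) = 2*exp(3*s/4), so
  b(s)^2 = 4*exp(3*s/2).
Integrating from 0 to t:
  <X>_t = int_0^t (4*exp(3*s/2)) ds = 8*exp(3*t/2)/3 - 8/3.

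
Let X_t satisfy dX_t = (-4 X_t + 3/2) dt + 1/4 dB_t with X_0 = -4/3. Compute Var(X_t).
Var(X_t) = 1/128 - exp(-8*t)/128

The variance V(t) = Var(X_t) satisfies V'(t) = 2 a V(t) + c^2 with V(0) = 0 (drift coefficient is linear in X, diffusion is constant). With a = -4, c = 1/4, the solution is
  V(t) = (c^2 / (2 a)) * (exp(2 a t) - 1)
       = ((1/4)^2 / (2*(-4))) * (exp((-8) t) - 1)
       = 1/128 - exp(-8*t)/128.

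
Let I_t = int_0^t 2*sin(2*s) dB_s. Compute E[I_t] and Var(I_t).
E[I_t] = 0; Var(I_t) = 2*t - sin(4*t)/2

The Itô integral of a deterministic integrand f(s) has mean 0 because each increment f(s) * (B_{s+ds} - B_s) has mean 0. By the Itô isometry:
  Var( int_0^t f(s) dB_s ) = E[ (int_0^t f(s) dB_s)^2 ] = int_0^t f(s)^2 ds.
Here f(s) = 2*sin(2*s), so f(s)^2 = 4*sin(2*s)^2. Integrate:
  int_0^t (4*sin(2*s)^2) ds = 2*t - sin(4*t)/2.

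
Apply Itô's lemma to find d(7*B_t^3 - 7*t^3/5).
d(7*B_t^3 - 7*t^3/5) = (21*B_t - 21*t^2/5) dt + (21*B_t^2) dB_t

Itô's formula for f(t, x): d f(t, B_t) = (f_t + (1/2) f_xx) dt + f_x dB_t. Compute partials of f(t, x) = -7*t^3/5 + 7*x^3:
  f_t(t,x)  = -21*t^2/5
  f_x(t,x)  = 21*x^2
  f_xx(t,x) = 42*x
Assemble drift = f_t + (1/2) f_xx = -21*t^2/5 + 21*x and diffusion = f_x = 21*x^2. Substituting x = B_t:
  d(7*B_t^3 - 7*t^3/5) = (21*B_t - 21*t^2/5) dt + (21*B_t^2) dB_t.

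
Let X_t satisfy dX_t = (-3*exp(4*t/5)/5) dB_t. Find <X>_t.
<X>_t = 9*exp(8*t/5)/40 - 9/40

For an Itô process dX_t = a(t) dt + b(t) dB_t, the quadratic variation is <X>_t = int_0^t b(s)^2 ds (the drift term does not contribute). Here b(s) = -3*exp(4*s/5)/5, so
  b(s)^2 = 9*exp(8*s/5)/25.
Integrating from 0 to t:
  <X>_t = int_0^t (9*exp(8*s/5)/25) ds = 9*exp(8*t/5)/40 - 9/40.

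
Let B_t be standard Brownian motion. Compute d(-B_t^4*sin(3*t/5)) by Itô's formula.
d(-B_t^4*sin(3*t/5)) = (-3*B_t^2*(B_t^2*cos(3*t/5) + 10*sin(3*t/5))/5) dt + (-4*B_t^3*sin(3*t/5)) dB_t

Itô's formula for f(t, x): d f(t, B_t) = (f_t + (1/2) f_xx) dt + f_x dB_t. Compute partials of f(t, x) = -x^4*sin(3*t/5):
  f_t(t,x)  = -3*x^4*cos(3*t/5)/5
  f_x(t,x)  = -4*x^3*sin(3*t/5)
  f_xx(t,x) = -12*x^2*sin(3*t/5)
Assemble drift = f_t + (1/2) f_xx = -3*x^2*(x^2*cos(3*t/5) + 10*sin(3*t/5))/5 and diffusion = f_x = -4*x^3*sin(3*t/5). Substituting x = B_t:
  d(-B_t^4*sin(3*t/5)) = (-3*B_t^2*(B_t^2*cos(3*t/5) + 10*sin(3*t/5))/5) dt + (-4*B_t^3*sin(3*t/5)) dB_t.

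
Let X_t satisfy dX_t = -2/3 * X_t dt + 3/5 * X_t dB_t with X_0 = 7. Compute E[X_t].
E[X_t] = 7*exp(-2*t/3)

For GBM dX = mu X dt + sigma X dB with X_0 = x_0, apply Itô to Y = log X: dY = (mu - sigma^2/2) dt + sigma dB, so Y_t = log(x_0) + (mu - sigma^2/2) t + sigma B_t and hence X_t = x_0 * exp((mu - sigma^2/2) t + sigma B_t).
With mu = -2/3, sigma = 3/5, x_0 = 7, this gives:
  X_t = 7 * exp((-127/150) * t + (3/5) * B_t).
Since sigma*B_t ~ Normal(0, sigma^2 t), E[exp(sigma*B_t)] = exp(sigma^2 t / 2); so E[X_t] = x_0 * exp((mu - sigma^2/2) t) * exp(sigma^2 t / 2) = x_0 * exp(mu t) = 7*exp(-2*t/3).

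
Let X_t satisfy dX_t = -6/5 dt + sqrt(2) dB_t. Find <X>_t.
<X>_t = 2*t

For an Itô process dX_t = a(t) dt + b(t) dB_t, the quadratic variation is <X>_t = int_0^t b(s)^2 ds (the drift term does not contribute). Here b(s) = sqrt(2), so
  b(s)^2 = 2.
Integrating from 0 to t:
  <X>_t = int_0^t (2) ds = 2*t.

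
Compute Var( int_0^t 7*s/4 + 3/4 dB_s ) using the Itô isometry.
Var = t*(49*t^2 + 63*t + 27)/48

The Itô integral of a deterministic integrand f(s) has mean 0 because each increment f(s) * (B_{s+ds} - B_s) has mean 0. By the Itô isometry:
  Var( int_0^t f(s) dB_s ) = E[ (int_0^t f(s) dB_s)^2 ] = int_0^t f(s)^2 ds.
Here f(s) = 7*s/4 + 3/4, so f(s)^2 = (7*s + 3)^2/16. Integrate:
  int_0^t ((7*s + 3)^2/16) ds = t*(49*t^2 + 63*t + 27)/48.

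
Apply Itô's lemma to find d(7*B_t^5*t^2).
d(7*B_t^5*t^2) = (14*B_t^3*t*(B_t^2 + 5*t)) dt + (35*B_t^4*t^2) dB_t

Itô's formula for f(t, x): d f(t, B_t) = (f_t + (1/2) f_xx) dt + f_x dB_t. Compute partials of f(t, x) = 7*t^2*x^5:
  f_t(t,x)  = 14*t*x^5
  f_x(t,x)  = 35*t^2*x^4
  f_xx(t,x) = 140*t^2*x^3
Assemble drift = f_t + (1/2) f_xx = 14*t*x^3*(5*t + x^2) and diffusion = f_x = 35*t^2*x^4. Substituting x = B_t:
  d(7*B_t^5*t^2) = (14*B_t^3*t*(B_t^2 + 5*t)) dt + (35*B_t^4*t^2) dB_t.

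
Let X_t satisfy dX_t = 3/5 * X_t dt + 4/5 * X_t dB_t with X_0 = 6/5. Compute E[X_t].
E[X_t] = 6*exp(3*t/5)/5

For GBM dX = mu X dt + sigma X dB with X_0 = x_0, apply Itô to Y = log X: dY = (mu - sigma^2/2) dt + sigma dB, so Y_t = log(x_0) + (mu - sigma^2/2) t + sigma B_t and hence X_t = x_0 * exp((mu - sigma^2/2) t + sigma B_t).
With mu = 3/5, sigma = 4/5, x_0 = 6/5, this gives:
  X_t = 6/5 * exp((7/25) * t + (4/5) * B_t).
Since sigma*B_t ~ Normal(0, sigma^2 t), E[exp(sigma*B_t)] = exp(sigma^2 t / 2); so E[X_t] = x_0 * exp((mu - sigma^2/2) t) * exp(sigma^2 t / 2) = x_0 * exp(mu t) = 6*exp(3*t/5)/5.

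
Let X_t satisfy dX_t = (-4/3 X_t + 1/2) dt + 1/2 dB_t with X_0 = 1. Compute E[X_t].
E[X_t] = 3/8 + 5*exp(-4*t/3)/8

Taking expectations and using E[dB_t] = 0, the mean m(t) = E[X_t] satisfies the ODE m'(t) = a m(t) + b with m(0) = x_0. With a = -4/3, b = 1/2, x_0 = 1, the solution is
  m(t) = x_0 * exp(a t) + (b/a) * (exp(a t) - 1)
       = 1 * exp((-4/3) t) + ((1/2)/(-4/3)) * (exp((-4/3) t) - 1)
       = 3/8 + 5*exp(-4*t/3)/8.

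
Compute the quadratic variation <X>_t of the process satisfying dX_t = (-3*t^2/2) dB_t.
<X>_t = 9*t^5/20

For an Itô process dX_t = a(t) dt + b(t) dB_t, the quadratic variation is <X>_t = int_0^t b(s)^2 ds (the drift term does not contribute). Here b(s) = -3*s^2/2, so
  b(s)^2 = 9*s^4/4.
Integrating from 0 to t:
  <X>_t = int_0^t (9*s^4/4) ds = 9*t^5/20.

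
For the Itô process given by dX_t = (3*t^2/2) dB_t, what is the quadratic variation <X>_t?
<X>_t = 9*t^5/20

For an Itô process dX_t = a(t) dt + b(t) dB_t, the quadratic variation is <X>_t = int_0^t b(s)^2 ds (the drift term does not contribute). Here b(s) = 3*s^2/2, so
  b(s)^2 = 9*s^4/4.
Integrating from 0 to t:
  <X>_t = int_0^t (9*s^4/4) ds = 9*t^5/20.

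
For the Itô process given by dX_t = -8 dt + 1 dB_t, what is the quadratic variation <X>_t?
<X>_t = t

For an Itô process dX_t = a(t) dt + b(t) dB_t, the quadratic variation is <X>_t = int_0^t b(s)^2 ds (the drift term does not contribute). Here b(s) = 1, so
  b(s)^2 = 1.
Integrating from 0 to t:
  <X>_t = int_0^t (1) ds = t.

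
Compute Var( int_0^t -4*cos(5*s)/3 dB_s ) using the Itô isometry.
Var = 8*t/9 + 4*sin(10*t)/45

The Itô integral of a deterministic integrand f(s) has mean 0 because each increment f(s) * (B_{s+ds} - B_s) has mean 0. By the Itô isometry:
  Var( int_0^t f(s) dB_s ) = E[ (int_0^t f(s) dB_s)^2 ] = int_0^t f(s)^2 ds.
Here f(s) = -4*cos(5*s)/3, so f(s)^2 = 16*cos(5*s)^2/9. Integrate:
  int_0^t (16*cos(5*s)^2/9) ds = 8*t/9 + 4*sin(10*t)/45.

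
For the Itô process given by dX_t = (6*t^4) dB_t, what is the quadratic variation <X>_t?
<X>_t = 4*t^9

For an Itô process dX_t = a(t) dt + b(t) dB_t, the quadratic variation is <X>_t = int_0^t b(s)^2 ds (the drift term does not contribute). Here b(s) = 6*s^4, so
  b(s)^2 = 36*s^8.
Integrating from 0 to t:
  <X>_t = int_0^t (36*s^8) ds = 4*t^9.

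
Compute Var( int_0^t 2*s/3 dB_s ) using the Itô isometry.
Var = 4*t^3/27

The Itô integral of a deterministic integrand f(s) has mean 0 because each increment f(s) * (B_{s+ds} - B_s) has mean 0. By the Itô isometry:
  Var( int_0^t f(s) dB_s ) = E[ (int_0^t f(s) dB_s)^2 ] = int_0^t f(s)^2 ds.
Here f(s) = 2*s/3, so f(s)^2 = 4*s^2/9. Integrate:
  int_0^t (4*s^2/9) ds = 4*t^3/27.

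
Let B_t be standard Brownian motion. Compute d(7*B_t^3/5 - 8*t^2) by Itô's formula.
d(7*B_t^3/5 - 8*t^2) = (21*B_t/5 - 16*t) dt + (21*B_t^2/5) dB_t

Itô's formula for f(t, x): d f(t, B_t) = (f_t + (1/2) f_xx) dt + f_x dB_t. Compute partials of f(t, x) = -8*t^2 + 7*x^3/5:
  f_t(t,x)  = -16*t
  f_x(t,x)  = 21*x^2/5
  f_xx(t,x) = 42*x/5
Assemble drift = f_t + (1/2) f_xx = -16*t + 21*x/5 and diffusion = f_x = 21*x^2/5. Substituting x = B_t:
  d(7*B_t^3/5 - 8*t^2) = (21*B_t/5 - 16*t) dt + (21*B_t^2/5) dB_t.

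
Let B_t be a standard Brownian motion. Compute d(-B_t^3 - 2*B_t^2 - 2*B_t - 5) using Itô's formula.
d(-B_t^3 - 2*B_t^2 - 2*B_t - 5) = (-3*B_t - 2) dt + (-3*B_t^2 - 4*B_t - 2) dB_t

Itô's formula for f(B_t) gives d f(B_t) = f'(B_t) dB_t + (1/2) f''(B_t) dt. Compute derivatives of f(x) = -x^3 - 2*x^2 - 2*x - 5:
  f'(x)  = -3*x^2 - 4*x - 2
  f''(x) = -6*x - 4
Substitute x = B_t and multiply the f'' term by 1/2:
  drift     = (1/2) * (-6*x - 4) evaluated at B_t = -3*B_t - 2
  diffusion = (-3*x^2 - 4*x - 2) evaluated at B_t = -3*B_t^2 - 4*B_t - 2
Therefore d(-B_t^3 - 2*B_t^2 - 2*B_t - 5) = (-3*B_t - 2) dt + (-3*B_t^2 - 4*B_t - 2) dB_t.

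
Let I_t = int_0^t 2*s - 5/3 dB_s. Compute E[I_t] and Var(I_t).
E[I_t] = 0; Var(I_t) = t*(12*t^2 - 30*t + 25)/9

The Itô integral of a deterministic integrand f(s) has mean 0 because each increment f(s) * (B_{s+ds} - B_s) has mean 0. By the Itô isometry:
  Var( int_0^t f(s) dB_s ) = E[ (int_0^t f(s) dB_s)^2 ] = int_0^t f(s)^2 ds.
Here f(s) = 2*s - 5/3, so f(s)^2 = (6*s - 5)^2/9. Integrate:
  int_0^t ((6*s - 5)^2/9) ds = t*(12*t^2 - 30*t + 25)/9.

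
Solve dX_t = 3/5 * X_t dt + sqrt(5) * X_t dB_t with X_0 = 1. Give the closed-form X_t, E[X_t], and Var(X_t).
X_t = 1 * exp((-19/10) t + (sqrt(5)) B_t); E[X_t] = exp(3*t/5); Var(X_t) = (exp(5*t) - 1)*exp(6*t/5)

For GBM dX = mu X dt + sigma X dB with X_0 = x_0, apply Itô to Y = log X: dY = (mu - sigma^2/2) dt + sigma dB, so Y_t = log(x_0) + (mu - sigma^2/2) t + sigma B_t and hence X_t = x_0 * exp((mu - sigma^2/2) t + sigma B_t).
With mu = 3/5, sigma = sqrt(5), x_0 = 1, this gives:
  X_t = 1 * exp((-19/10) * t + (sqrt(5)) * B_t).
Since sigma*B_t ~ Normal(0, sigma^2 t), E[exp(sigma*B_t)] = exp(sigma^2 t / 2); so E[X_t] = x_0 * exp((mu - sigma^2/2) t) * exp(sigma^2 t / 2) = x_0 * exp(mu t) = exp(3*t/5).
Var(X_t) = E[X_t^2] - (E[X_t])^2 = x_0^2 * exp(2 mu t) * (exp(sigma^2 t) - 1) = (exp(5*t) - 1)*exp(6*t/5).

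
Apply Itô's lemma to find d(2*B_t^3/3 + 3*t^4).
d(2*B_t^3/3 + 3*t^4) = (2*B_t + 12*t^3) dt + (2*B_t^2) dB_t

Itô's formula for f(t, x): d f(t, B_t) = (f_t + (1/2) f_xx) dt + f_x dB_t. Compute partials of f(t, x) = 3*t^4 + 2*x^3/3:
  f_t(t,x)  = 12*t^3
  f_x(t,x)  = 2*x^2
  f_xx(t,x) = 4*x
Assemble drift = f_t + (1/2) f_xx = 12*t^3 + 2*x and diffusion = f_x = 2*x^2. Substituting x = B_t:
  d(2*B_t^3/3 + 3*t^4) = (2*B_t + 12*t^3) dt + (2*B_t^2) dB_t.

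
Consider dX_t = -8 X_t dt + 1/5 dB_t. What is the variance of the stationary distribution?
lim Var(X_t) = 1/400

The OU SDE dX = -theta X dt + sigma dB admits the integrating factor exp(theta t): d(exp(theta t) X_t) = sigma exp(theta t) dB_t. Integrating from 0 to t gives X_t = x_0 * exp(-theta t) + sigma * int_0^t exp(-theta (t-s)) dB_s for any initial x_0. The Itô integral has variance (by the Itô isometry) sigma^2 * int_0^t exp(-2 theta (t - s)) ds = sigma^2 * (1 - exp(-2 theta t)) / (2 theta), independent of x_0.
With theta = 8, sigma = 1/5:
  Var(X_t) = (1/5)^2 * (1 - exp(-2*8 t)) / (2 * 8) = 1/400 - exp(-16*t)/400.
As t -> infinity, exp(-2*8 t) -> 0, so the stationary variance is sigma^2 / (2 theta) = 1/400.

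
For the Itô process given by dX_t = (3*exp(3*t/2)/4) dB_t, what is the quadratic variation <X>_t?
<X>_t = 3*exp(3*t)/16 - 3/16

For an Itô process dX_t = a(t) dt + b(t) dB_t, the quadratic variation is <X>_t = int_0^t b(s)^2 ds (the drift term does not contribute). Here b(s) = 3*exp(3*s/2)/4, so
  b(s)^2 = 9*exp(3*s)/16.
Integrating from 0 to t:
  <X>_t = int_0^t (9*exp(3*s)/16) ds = 3*exp(3*t)/16 - 3/16.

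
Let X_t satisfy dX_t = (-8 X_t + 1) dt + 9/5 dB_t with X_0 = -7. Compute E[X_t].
E[X_t] = 1/8 - 57*exp(-8*t)/8

Taking expectations and using E[dB_t] = 0, the mean m(t) = E[X_t] satisfies the ODE m'(t) = a m(t) + b with m(0) = x_0. With a = -8, b = 1, x_0 = -7, the solution is
  m(t) = x_0 * exp(a t) + (b/a) * (exp(a t) - 1)
       = (-7) * exp((-8) t) + (1/(-8)) * (exp((-8) t) - 1)
       = 1/8 - 57*exp(-8*t)/8.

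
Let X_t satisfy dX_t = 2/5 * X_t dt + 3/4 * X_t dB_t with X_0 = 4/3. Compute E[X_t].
E[X_t] = 4*exp(2*t/5)/3

For GBM dX = mu X dt + sigma X dB with X_0 = x_0, apply Itô to Y = log X: dY = (mu - sigma^2/2) dt + sigma dB, so Y_t = log(x_0) + (mu - sigma^2/2) t + sigma B_t and hence X_t = x_0 * exp((mu - sigma^2/2) t + sigma B_t).
With mu = 2/5, sigma = 3/4, x_0 = 4/3, this gives:
  X_t = 4/3 * exp((19/160) * t + (3/4) * B_t).
Since sigma*B_t ~ Normal(0, sigma^2 t), E[exp(sigma*B_t)] = exp(sigma^2 t / 2); so E[X_t] = x_0 * exp((mu - sigma^2/2) t) * exp(sigma^2 t / 2) = x_0 * exp(mu t) = 4*exp(2*t/5)/3.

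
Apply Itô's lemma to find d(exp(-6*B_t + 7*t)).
d(exp(-6*B_t + 7*t)) = (25*exp(-6*B_t + 7*t)) dt + (-6*exp(-6*B_t + 7*t)) dB_t

Itô's formula for f(t, x): d f(t, B_t) = (f_t + (1/2) f_xx) dt + f_x dB_t. Compute partials of f(t, x) = exp(7*t - 6*x):
  f_t(t,x)  = 7*exp(7*t - 6*x)
  f_x(t,x)  = -6*exp(7*t - 6*x)
  f_xx(t,x) = 36*exp(7*t - 6*x)
Assemble drift = f_t + (1/2) f_xx = 25*exp(7*t - 6*x) and diffusion = f_x = -6*exp(7*t - 6*x). Substituting x = B_t:
  d(exp(-6*B_t + 7*t)) = (25*exp(-6*B_t + 7*t)) dt + (-6*exp(-6*B_t + 7*t)) dB_t.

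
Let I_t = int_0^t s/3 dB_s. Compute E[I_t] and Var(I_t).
E[I_t] = 0; Var(I_t) = t^3/27

The Itô integral of a deterministic integrand f(s) has mean 0 because each increment f(s) * (B_{s+ds} - B_s) has mean 0. By the Itô isometry:
  Var( int_0^t f(s) dB_s ) = E[ (int_0^t f(s) dB_s)^2 ] = int_0^t f(s)^2 ds.
Here f(s) = s/3, so f(s)^2 = s^2/9. Integrate:
  int_0^t (s^2/9) ds = t^3/27.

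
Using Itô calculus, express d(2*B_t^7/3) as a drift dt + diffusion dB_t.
d(2*B_t^7/3) = (14*B_t^5) dt + (14*B_t^6/3) dB_t

Itô's formula for f(B_t) gives d f(B_t) = f'(B_t) dB_t + (1/2) f''(B_t) dt. Compute derivatives of f(x) = 2*x^7/3:
  f'(x)  = 14*x^6/3
  f''(x) = 28*x^5
Substitute x = B_t and multiply the f'' term by 1/2:
  drift     = (1/2) * (28*x^5) evaluated at B_t = 14*B_t^5
  diffusion = (14*x^6/3) evaluated at B_t = 14*B_t^6/3
Therefore d(2*B_t^7/3) = (14*B_t^5) dt + (14*B_t^6/3) dB_t.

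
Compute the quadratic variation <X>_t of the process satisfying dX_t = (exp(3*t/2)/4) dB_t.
<X>_t = exp(3*t)/48 - 1/48

For an Itô process dX_t = a(t) dt + b(t) dB_t, the quadratic variation is <X>_t = int_0^t b(s)^2 ds (the drift term does not contribute). Here b(s) = exp(3*s/2)/4, so
  b(s)^2 = exp(3*s)/16.
Integrating from 0 to t:
  <X>_t = int_0^t (exp(3*s)/16) ds = exp(3*t)/48 - 1/48.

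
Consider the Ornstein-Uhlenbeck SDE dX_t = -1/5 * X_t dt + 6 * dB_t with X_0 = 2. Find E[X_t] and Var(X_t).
E[X_t] = 2*exp(-t/5); Var(X_t) = 90 - 90*exp(-2*t/5)

The OU SDE dX = -theta X dt + sigma dB admits the integrating factor exp(theta t): d(exp(theta t) X_t) = sigma exp(theta t) dB_t. Integrating from 0 to t:
  X_t = x_0 * exp(-theta t) + sigma * int_0^t exp(-theta (t-s)) dB_s.
The Itô integral has mean 0 and (by the Itô isometry) variance sigma^2 * int_0^t exp(-2 theta (t - s)) ds = sigma^2 * (1 - exp(-2 theta t)) / (2 theta).
With theta = 1/5, sigma = 6, x_0 = 2:
  E[X_t] = 2 * exp(-1/5 t) = 2*exp(-t/5)
  Var(X_t) = (6)^2 * (1 - exp(-2*1/5 t)) / (2 * 1/5) = 90 - 90*exp(-2*t/5).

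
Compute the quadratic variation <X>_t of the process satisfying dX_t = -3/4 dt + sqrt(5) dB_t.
<X>_t = 5*t

For an Itô process dX_t = a(t) dt + b(t) dB_t, the quadratic variation is <X>_t = int_0^t b(s)^2 ds (the drift term does not contribute). Here b(s) = sqrt(5), so
  b(s)^2 = 5.
Integrating from 0 to t:
  <X>_t = int_0^t (5) ds = 5*t.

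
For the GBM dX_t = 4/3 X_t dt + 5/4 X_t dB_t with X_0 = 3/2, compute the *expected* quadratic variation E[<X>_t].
E[<X>_t] = 675*exp(203*t/48)/812 - 675/812

<X>_t = int_0^t ((5/4) * X_s)^2 ds. Taking expectation inside the integral: E[<X>_t] = (5/4)^2 * int_0^t E[X_s^2] ds. For GBM, E[X_s^2] = x_0^2 * exp((2 mu + sigma^2) s). Integrating:
  E[<X>_t] = (5/4)^2 * (3/2)^2 * (exp((2*(4/3) + (5/4)^2) t) - 1) / (2*(4/3) + (5/4)^2)
           = (5/4)^2 * (3/2)^2 * (exp((203/48) t) - 1) / (203/48) = 675*exp(203*t/48)/812 - 675/812.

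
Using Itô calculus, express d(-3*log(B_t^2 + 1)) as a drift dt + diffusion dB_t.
d(-3*log(B_t^2 + 1)) = (3*(B_t^2 - 1)/(B_t^2 + 1)^2) dt + (-6*B_t/(B_t^2 + 1)) dB_t

Itô's formula for f(B_t) gives d f(B_t) = f'(B_t) dB_t + (1/2) f''(B_t) dt. Compute derivatives of f(x) = -3*log(x^2 + 1):
  f'(x)  = -6*x/(x^2 + 1)
  f''(x) = 6*(x^2 - 1)/(x^2 + 1)^2
Substitute x = B_t and multiply the f'' term by 1/2:
  drift     = (1/2) * (6*(x^2 - 1)/(x^2 + 1)^2) evaluated at B_t = 3*(B_t^2 - 1)/(B_t^2 + 1)^2
  diffusion = (-6*x/(x^2 + 1)) evaluated at B_t = -6*B_t/(B_t^2 + 1)
Therefore d(-3*log(B_t^2 + 1)) = (3*(B_t^2 - 1)/(B_t^2 + 1)^2) dt + (-6*B_t/(B_t^2 + 1)) dB_t.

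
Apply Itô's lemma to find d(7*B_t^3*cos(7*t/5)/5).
d(7*B_t^3*cos(7*t/5)/5) = (7*B_t*(-7*B_t^2*sin(7*t/5) + 15*cos(7*t/5))/25) dt + (21*B_t^2*cos(7*t/5)/5) dB_t

Itô's formula for f(t, x): d f(t, B_t) = (f_t + (1/2) f_xx) dt + f_x dB_t. Compute partials of f(t, x) = 7*x^3*cos(7*t/5)/5:
  f_t(t,x)  = -49*x^3*sin(7*t/5)/25
  f_x(t,x)  = 21*x^2*cos(7*t/5)/5
  f_xx(t,x) = 42*x*cos(7*t/5)/5
Assemble drift = f_t + (1/2) f_xx = 7*x*(-7*x^2*sin(7*t/5) + 15*cos(7*t/5))/25 and diffusion = f_x = 21*x^2*cos(7*t/5)/5. Substituting x = B_t:
  d(7*B_t^3*cos(7*t/5)/5) = (7*B_t*(-7*B_t^2*sin(7*t/5) + 15*cos(7*t/5))/25) dt + (21*B_t^2*cos(7*t/5)/5) dB_t.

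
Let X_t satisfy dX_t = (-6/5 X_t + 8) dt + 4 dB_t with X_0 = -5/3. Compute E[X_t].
E[X_t] = 20/3 - 25*exp(-6*t/5)/3

Taking expectations and using E[dB_t] = 0, the mean m(t) = E[X_t] satisfies the ODE m'(t) = a m(t) + b with m(0) = x_0. With a = -6/5, b = 8, x_0 = -5/3, the solution is
  m(t) = x_0 * exp(a t) + (b/a) * (exp(a t) - 1)
       = (-5/3) * exp((-6/5) t) + (8/(-6/5)) * (exp((-6/5) t) - 1)
       = 20/3 - 25*exp(-6*t/5)/3.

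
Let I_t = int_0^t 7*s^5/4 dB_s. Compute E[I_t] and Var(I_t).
E[I_t] = 0; Var(I_t) = 49*t^11/176

The Itô integral of a deterministic integrand f(s) has mean 0 because each increment f(s) * (B_{s+ds} - B_s) has mean 0. By the Itô isometry:
  Var( int_0^t f(s) dB_s ) = E[ (int_0^t f(s) dB_s)^2 ] = int_0^t f(s)^2 ds.
Here f(s) = 7*s^5/4, so f(s)^2 = 49*s^10/16. Integrate:
  int_0^t (49*s^10/16) ds = 49*t^11/176.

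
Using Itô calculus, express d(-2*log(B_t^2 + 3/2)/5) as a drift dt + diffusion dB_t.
d(-2*log(B_t^2 + 3/2)/5) = (4*(2*B_t^2 - 3)/(5*(2*B_t^2 + 3)^2)) dt + (-8*B_t/(10*B_t^2 + 15)) dB_t

Itô's formula for f(B_t) gives d f(B_t) = f'(B_t) dB_t + (1/2) f''(B_t) dt. Compute derivatives of f(x) = -2*log(x^2 + 3/2)/5:
  f'(x)  = -8*x/(10*x^2 + 15)
  f''(x) = 8*(2*x^2 - 3)/(5*(2*x^2 + 3)^2)
Substitute x = B_t and multiply the f'' term by 1/2:
  drift     = (1/2) * (8*(2*x^2 - 3)/(5*(2*x^2 + 3)^2)) evaluated at B_t = 4*(2*B_t^2 - 3)/(5*(2*B_t^2 + 3)^2)
  diffusion = (-8*x/(10*x^2 + 15)) evaluated at B_t = -8*B_t/(10*B_t^2 + 15)
Therefore d(-2*log(B_t^2 + 3/2)/5) = (4*(2*B_t^2 - 3)/(5*(2*B_t^2 + 3)^2)) dt + (-8*B_t/(10*B_t^2 + 15)) dB_t.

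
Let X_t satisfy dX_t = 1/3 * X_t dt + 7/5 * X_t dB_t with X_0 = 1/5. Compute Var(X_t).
Var(X_t) = (exp(49*t/25) - 1)*exp(2*t/3)/25

For GBM dX = mu X dt + sigma X dB with X_0 = x_0, apply Itô to Y = log X: dY = (mu - sigma^2/2) dt + sigma dB, so Y_t = log(x_0) + (mu - sigma^2/2) t + sigma B_t and hence X_t = x_0 * exp((mu - sigma^2/2) t + sigma B_t).
With mu = 1/3, sigma = 7/5, x_0 = 1/5, this gives:
  X_t = 1/5 * exp((-97/150) * t + (7/5) * B_t).
Since sigma*B_t ~ Normal(0, sigma^2 t), E[exp(sigma*B_t)] = exp(sigma^2 t / 2); so E[X_t] = x_0 * exp((mu - sigma^2/2) t) * exp(sigma^2 t / 2) = x_0 * exp(mu t) = exp(t/3)/5.
Var(X_t) = E[X_t^2] - (E[X_t])^2 = x_0^2 * exp(2 mu t) * (exp(sigma^2 t) - 1) = (exp(49*t/25) - 1)*exp(2*t/3)/25.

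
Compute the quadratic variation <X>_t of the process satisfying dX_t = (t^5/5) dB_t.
<X>_t = t^11/275

For an Itô process dX_t = a(t) dt + b(t) dB_t, the quadratic variation is <X>_t = int_0^t b(s)^2 ds (the drift term does not contribute). Here b(s) = s^5/5, so
  b(s)^2 = s^10/25.
Integrating from 0 to t:
  <X>_t = int_0^t (s^10/25) ds = t^11/275.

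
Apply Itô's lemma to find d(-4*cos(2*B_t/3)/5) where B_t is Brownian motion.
d(-4*cos(2*B_t/3)/5) = (8*cos(2*B_t/3)/45) dt + (8*sin(2*B_t/3)/15) dB_t

Itô's formula for f(B_t) gives d f(B_t) = f'(B_t) dB_t + (1/2) f''(B_t) dt. Compute derivatives of f(x) = -4*cos(2*x/3)/5:
  f'(x)  = 8*sin(2*x/3)/15
  f''(x) = 16*cos(2*x/3)/45
Substitute x = B_t and multiply the f'' term by 1/2:
  drift     = (1/2) * (16*cos(2*x/3)/45) evaluated at B_t = 8*cos(2*B_t/3)/45
  diffusion = (8*sin(2*x/3)/15) evaluated at B_t = 8*sin(2*B_t/3)/15
Therefore d(-4*cos(2*B_t/3)/5) = (8*cos(2*B_t/3)/45) dt + (8*sin(2*B_t/3)/15) dB_t.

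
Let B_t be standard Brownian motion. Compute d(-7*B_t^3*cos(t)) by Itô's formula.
d(-7*B_t^3*cos(t)) = (7*B_t*(B_t^2*sin(t) - 3*cos(t))) dt + (-21*B_t^2*cos(t)) dB_t

Itô's formula for f(t, x): d f(t, B_t) = (f_t + (1/2) f_xx) dt + f_x dB_t. Compute partials of f(t, x) = -7*x^3*cos(t):
  f_t(t,x)  = 7*x^3*sin(t)
  f_x(t,x)  = -21*x^2*cos(t)
  f_xx(t,x) = -42*x*cos(t)
Assemble drift = f_t + (1/2) f_xx = 7*x*(x^2*sin(t) - 3*cos(t)) and diffusion = f_x = -21*x^2*cos(t). Substituting x = B_t:
  d(-7*B_t^3*cos(t)) = (7*B_t*(B_t^2*sin(t) - 3*cos(t))) dt + (-21*B_t^2*cos(t)) dB_t.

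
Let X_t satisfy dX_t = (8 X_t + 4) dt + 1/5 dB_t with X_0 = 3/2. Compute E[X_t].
E[X_t] = 2*exp(8*t) - 1/2

Taking expectations and using E[dB_t] = 0, the mean m(t) = E[X_t] satisfies the ODE m'(t) = a m(t) + b with m(0) = x_0. With a = 8, b = 4, x_0 = 3/2, the solution is
  m(t) = x_0 * exp(a t) + (b/a) * (exp(a t) - 1)
       = (3/2) * exp(8 t) + (4/8) * (exp(8 t) - 1)
       = 2*exp(8*t) - 1/2.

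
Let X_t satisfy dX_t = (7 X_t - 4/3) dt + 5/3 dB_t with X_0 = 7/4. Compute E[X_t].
E[X_t] = 131*exp(7*t)/84 + 4/21

Taking expectations and using E[dB_t] = 0, the mean m(t) = E[X_t] satisfies the ODE m'(t) = a m(t) + b with m(0) = x_0. With a = 7, b = -4/3, x_0 = 7/4, the solution is
  m(t) = x_0 * exp(a t) + (b/a) * (exp(a t) - 1)
       = (7/4) * exp(7 t) + ((-4/3)/7) * (exp(7 t) - 1)
       = 131*exp(7*t)/84 + 4/21.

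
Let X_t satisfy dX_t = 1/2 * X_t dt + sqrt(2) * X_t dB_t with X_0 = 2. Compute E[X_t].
E[X_t] = 2*exp(t/2)

For GBM dX = mu X dt + sigma X dB with X_0 = x_0, apply Itô to Y = log X: dY = (mu - sigma^2/2) dt + sigma dB, so Y_t = log(x_0) + (mu - sigma^2/2) t + sigma B_t and hence X_t = x_0 * exp((mu - sigma^2/2) t + sigma B_t).
With mu = 1/2, sigma = sqrt(2), x_0 = 2, this gives:
  X_t = 2 * exp((-1/2) * t + (sqrt(2)) * B_t).
Since sigma*B_t ~ Normal(0, sigma^2 t), E[exp(sigma*B_t)] = exp(sigma^2 t / 2); so E[X_t] = x_0 * exp((mu - sigma^2/2) t) * exp(sigma^2 t / 2) = x_0 * exp(mu t) = 2*exp(t/2).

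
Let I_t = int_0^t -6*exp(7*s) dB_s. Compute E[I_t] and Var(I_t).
E[I_t] = 0; Var(I_t) = 18*exp(14*t)/7 - 18/7

The Itô integral of a deterministic integrand f(s) has mean 0 because each increment f(s) * (B_{s+ds} - B_s) has mean 0. By the Itô isometry:
  Var( int_0^t f(s) dB_s ) = E[ (int_0^t f(s) dB_s)^2 ] = int_0^t f(s)^2 ds.
Here f(s) = -6*exp(7*s), so f(s)^2 = 36*exp(14*s). Integrate:
  int_0^t (36*exp(14*s)) ds = 18*exp(14*t)/7 - 18/7.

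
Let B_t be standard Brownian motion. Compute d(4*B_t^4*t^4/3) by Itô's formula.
d(4*B_t^4*t^4/3) = (B_t^2*t^3*(16*B_t^2/3 + 8*t)) dt + (16*B_t^3*t^4/3) dB_t

Itô's formula for f(t, x): d f(t, B_t) = (f_t + (1/2) f_xx) dt + f_x dB_t. Compute partials of f(t, x) = 4*t^4*x^4/3:
  f_t(t,x)  = 16*t^3*x^4/3
  f_x(t,x)  = 16*t^4*x^3/3
  f_xx(t,x) = 16*t^4*x^2
Assemble drift = f_t + (1/2) f_xx = t^3*x^2*(8*t + 16*x^2/3) and diffusion = f_x = 16*t^4*x^3/3. Substituting x = B_t:
  d(4*B_t^4*t^4/3) = (B_t^2*t^3*(16*B_t^2/3 + 8*t)) dt + (16*B_t^3*t^4/3) dB_t.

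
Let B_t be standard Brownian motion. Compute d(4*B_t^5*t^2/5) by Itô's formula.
d(4*B_t^5*t^2/5) = (8*B_t^3*t*(B_t^2 + 5*t)/5) dt + (4*B_t^4*t^2) dB_t

Itô's formula for f(t, x): d f(t, B_t) = (f_t + (1/2) f_xx) dt + f_x dB_t. Compute partials of f(t, x) = 4*t^2*x^5/5:
  f_t(t,x)  = 8*t*x^5/5
  f_x(t,x)  = 4*t^2*x^4
  f_xx(t,x) = 16*t^2*x^3
Assemble drift = f_t + (1/2) f_xx = 8*t*x^3*(5*t + x^2)/5 and diffusion = f_x = 4*t^2*x^4. Substituting x = B_t:
  d(4*B_t^5*t^2/5) = (8*B_t^3*t*(B_t^2 + 5*t)/5) dt + (4*B_t^4*t^2) dB_t.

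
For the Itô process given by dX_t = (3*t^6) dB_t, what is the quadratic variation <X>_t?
<X>_t = 9*t^13/13

For an Itô process dX_t = a(t) dt + b(t) dB_t, the quadratic variation is <X>_t = int_0^t b(s)^2 ds (the drift term does not contribute). Here b(s) = 3*s^6, so
  b(s)^2 = 9*s^12.
Integrating from 0 to t:
  <X>_t = int_0^t (9*s^12) ds = 9*t^13/13.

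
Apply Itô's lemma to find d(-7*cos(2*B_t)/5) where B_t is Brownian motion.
d(-7*cos(2*B_t)/5) = (14*cos(2*B_t)/5) dt + (14*sin(2*B_t)/5) dB_t

Itô's formula for f(B_t) gives d f(B_t) = f'(B_t) dB_t + (1/2) f''(B_t) dt. Compute derivatives of f(x) = -7*cos(2*x)/5:
  f'(x)  = 14*sin(2*x)/5
  f''(x) = 28*cos(2*x)/5
Substitute x = B_t and multiply the f'' term by 1/2:
  drift     = (1/2) * (28*cos(2*x)/5) evaluated at B_t = 14*cos(2*B_t)/5
  diffusion = (14*sin(2*x)/5) evaluated at B_t = 14*sin(2*B_t)/5
Therefore d(-7*cos(2*B_t)/5) = (14*cos(2*B_t)/5) dt + (14*sin(2*B_t)/5) dB_t.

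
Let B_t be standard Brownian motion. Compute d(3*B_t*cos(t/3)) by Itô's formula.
d(3*B_t*cos(t/3)) = (-B_t*sin(t/3)) dt + (3*cos(t/3)) dB_t

Itô's formula for f(t, x): d f(t, B_t) = (f_t + (1/2) f_xx) dt + f_x dB_t. Compute partials of f(t, x) = 3*x*cos(t/3):
  f_t(t,x)  = -x*sin(t/3)
  f_x(t,x)  = 3*cos(t/3)
  f_xx(t,x) = 0
Assemble drift = f_t + (1/2) f_xx = -x*sin(t/3) and diffusion = f_x = 3*cos(t/3). Substituting x = B_t:
  d(3*B_t*cos(t/3)) = (-B_t*sin(t/3)) dt + (3*cos(t/3)) dB_t.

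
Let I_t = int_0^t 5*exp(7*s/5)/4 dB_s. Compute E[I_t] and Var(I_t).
E[I_t] = 0; Var(I_t) = 125*exp(14*t/5)/224 - 125/224

The Itô integral of a deterministic integrand f(s) has mean 0 because each increment f(s) * (B_{s+ds} - B_s) has mean 0. By the Itô isometry:
  Var( int_0^t f(s) dB_s ) = E[ (int_0^t f(s) dB_s)^2 ] = int_0^t f(s)^2 ds.
Here f(s) = 5*exp(7*s/5)/4, so f(s)^2 = 25*exp(14*s/5)/16. Integrate:
  int_0^t (25*exp(14*s/5)/16) ds = 125*exp(14*t/5)/224 - 125/224.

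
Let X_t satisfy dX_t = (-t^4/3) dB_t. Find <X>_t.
<X>_t = t^9/81

For an Itô process dX_t = a(t) dt + b(t) dB_t, the quadratic variation is <X>_t = int_0^t b(s)^2 ds (the drift term does not contribute). Here b(s) = -s^4/3, so
  b(s)^2 = s^8/9.
Integrating from 0 to t:
  <X>_t = int_0^t (s^8/9) ds = t^9/81.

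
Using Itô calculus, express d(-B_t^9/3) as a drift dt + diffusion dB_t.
d(-B_t^9/3) = (-12*B_t^7) dt + (-3*B_t^8) dB_t

Itô's formula for f(B_t) gives d f(B_t) = f'(B_t) dB_t + (1/2) f''(B_t) dt. Compute derivatives of f(x) = -x^9/3:
  f'(x)  = -3*x^8
  f''(x) = -24*x^7
Substitute x = B_t and multiply the f'' term by 1/2:
  drift     = (1/2) * (-24*x^7) evaluated at B_t = -12*B_t^7
  diffusion = (-3*x^8) evaluated at B_t = -3*B_t^8
Therefore d(-B_t^9/3) = (-12*B_t^7) dt + (-3*B_t^8) dB_t.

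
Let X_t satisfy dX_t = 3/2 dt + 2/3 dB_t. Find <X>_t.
<X>_t = 4*t/9

For an Itô process dX_t = a(t) dt + b(t) dB_t, the quadratic variation is <X>_t = int_0^t b(s)^2 ds (the drift term does not contribute). Here b(s) = 2/3, so
  b(s)^2 = 4/9.
Integrating from 0 to t:
  <X>_t = int_0^t (4/9) ds = 4*t/9.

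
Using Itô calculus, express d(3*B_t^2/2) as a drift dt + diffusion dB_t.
d(3*B_t^2/2) = (3/2) dt + (3*B_t) dB_t

Itô's formula for f(B_t) gives d f(B_t) = f'(B_t) dB_t + (1/2) f''(B_t) dt. Compute derivatives of f(x) = 3*x^2/2:
  f'(x)  = 3*x
  f''(x) = 3
Substitute x = B_t and multiply the f'' term by 1/2:
  drift     = (1/2) * (3) evaluated at B_t = 3/2
  diffusion = (3*x) evaluated at B_t = 3*B_t
Therefore d(3*B_t^2/2) = (3/2) dt + (3*B_t) dB_t.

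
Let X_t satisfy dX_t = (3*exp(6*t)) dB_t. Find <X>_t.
<X>_t = 3*exp(12*t)/4 - 3/4

For an Itô process dX_t = a(t) dt + b(t) dB_t, the quadratic variation is <X>_t = int_0^t b(s)^2 ds (the drift term does not contribute). Here b(s) = 3*exp(6*s), so
  b(s)^2 = 9*exp(12*s).
Integrating from 0 to t:
  <X>_t = int_0^t (9*exp(12*s)) ds = 3*exp(12*t)/4 - 3/4.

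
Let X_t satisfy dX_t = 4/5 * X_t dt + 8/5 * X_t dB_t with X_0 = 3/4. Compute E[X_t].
E[X_t] = 3*exp(4*t/5)/4

For GBM dX = mu X dt + sigma X dB with X_0 = x_0, apply Itô to Y = log X: dY = (mu - sigma^2/2) dt + sigma dB, so Y_t = log(x_0) + (mu - sigma^2/2) t + sigma B_t and hence X_t = x_0 * exp((mu - sigma^2/2) t + sigma B_t).
With mu = 4/5, sigma = 8/5, x_0 = 3/4, this gives:
  X_t = 3/4 * exp((-12/25) * t + (8/5) * B_t).
Since sigma*B_t ~ Normal(0, sigma^2 t), E[exp(sigma*B_t)] = exp(sigma^2 t / 2); so E[X_t] = x_0 * exp((mu - sigma^2/2) t) * exp(sigma^2 t / 2) = x_0 * exp(mu t) = 3*exp(4*t/5)/4.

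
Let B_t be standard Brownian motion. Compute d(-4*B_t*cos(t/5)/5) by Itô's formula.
d(-4*B_t*cos(t/5)/5) = (4*B_t*sin(t/5)/25) dt + (-4*cos(t/5)/5) dB_t

Itô's formula for f(t, x): d f(t, B_t) = (f_t + (1/2) f_xx) dt + f_x dB_t. Compute partials of f(t, x) = -4*x*cos(t/5)/5:
  f_t(t,x)  = 4*x*sin(t/5)/25
  f_x(t,x)  = -4*cos(t/5)/5
  f_xx(t,x) = 0
Assemble drift = f_t + (1/2) f_xx = 4*x*sin(t/5)/25 and diffusion = f_x = -4*cos(t/5)/5. Substituting x = B_t:
  d(-4*B_t*cos(t/5)/5) = (4*B_t*sin(t/5)/25) dt + (-4*cos(t/5)/5) dB_t.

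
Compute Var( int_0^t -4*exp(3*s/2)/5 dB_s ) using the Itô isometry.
Var = 16*exp(3*t)/75 - 16/75

The Itô integral of a deterministic integrand f(s) has mean 0 because each increment f(s) * (B_{s+ds} - B_s) has mean 0. By the Itô isometry:
  Var( int_0^t f(s) dB_s ) = E[ (int_0^t f(s) dB_s)^2 ] = int_0^t f(s)^2 ds.
Here f(s) = -4*exp(3*s/2)/5, so f(s)^2 = 16*exp(3*s)/25. Integrate:
  int_0^t (16*exp(3*s)/25) ds = 16*exp(3*t)/75 - 16/75.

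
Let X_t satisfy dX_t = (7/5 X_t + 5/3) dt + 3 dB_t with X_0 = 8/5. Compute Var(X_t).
Var(X_t) = 45*exp(14*t/5)/14 - 45/14

The variance V(t) = Var(X_t) satisfies V'(t) = 2 a V(t) + c^2 with V(0) = 0 (drift coefficient is linear in X, diffusion is constant). With a = 7/5, c = 3, the solution is
  V(t) = (c^2 / (2 a)) * (exp(2 a t) - 1)
       = (3^2 / (2*(7/5))) * (exp((14/5) t) - 1)
       = 45*exp(14*t/5)/14 - 45/14.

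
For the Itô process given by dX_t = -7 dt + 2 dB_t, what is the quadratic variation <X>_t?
<X>_t = 4*t

For an Itô process dX_t = a(t) dt + b(t) dB_t, the quadratic variation is <X>_t = int_0^t b(s)^2 ds (the drift term does not contribute). Here b(s) = 2, so
  b(s)^2 = 4.
Integrating from 0 to t:
  <X>_t = int_0^t (4) ds = 4*t.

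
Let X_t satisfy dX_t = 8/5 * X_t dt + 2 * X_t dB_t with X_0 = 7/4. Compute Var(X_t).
Var(X_t) = 49*(exp(4*t) - 1)*exp(16*t/5)/16

For GBM dX = mu X dt + sigma X dB with X_0 = x_0, apply Itô to Y = log X: dY = (mu - sigma^2/2) dt + sigma dB, so Y_t = log(x_0) + (mu - sigma^2/2) t + sigma B_t and hence X_t = x_0 * exp((mu - sigma^2/2) t + sigma B_t).
With mu = 8/5, sigma = 2, x_0 = 7/4, this gives:
  X_t = 7/4 * exp((-2/5) * t + (2) * B_t).
Since sigma*B_t ~ Normal(0, sigma^2 t), E[exp(sigma*B_t)] = exp(sigma^2 t / 2); so E[X_t] = x_0 * exp((mu - sigma^2/2) t) * exp(sigma^2 t / 2) = x_0 * exp(mu t) = 7*exp(8*t/5)/4.
Var(X_t) = E[X_t^2] - (E[X_t])^2 = x_0^2 * exp(2 mu t) * (exp(sigma^2 t) - 1) = 49*(exp(4*t) - 1)*exp(16*t/5)/16.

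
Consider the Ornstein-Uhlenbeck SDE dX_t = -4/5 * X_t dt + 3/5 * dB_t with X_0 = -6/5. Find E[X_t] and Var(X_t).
E[X_t] = -6*exp(-4*t/5)/5; Var(X_t) = 9/40 - 9*exp(-8*t/5)/40

The OU SDE dX = -theta X dt + sigma dB admits the integrating factor exp(theta t): d(exp(theta t) X_t) = sigma exp(theta t) dB_t. Integrating from 0 to t:
  X_t = x_0 * exp(-theta t) + sigma * int_0^t exp(-theta (t-s)) dB_s.
The Itô integral has mean 0 and (by the Itô isometry) variance sigma^2 * int_0^t exp(-2 theta (t - s)) ds = sigma^2 * (1 - exp(-2 theta t)) / (2 theta).
With theta = 4/5, sigma = 3/5, x_0 = -6/5:
  E[X_t] = -6/5 * exp(-4/5 t) = -6*exp(-4*t/5)/5
  Var(X_t) = (3/5)^2 * (1 - exp(-2*4/5 t)) / (2 * 4/5) = 9/40 - 9*exp(-8*t/5)/40.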